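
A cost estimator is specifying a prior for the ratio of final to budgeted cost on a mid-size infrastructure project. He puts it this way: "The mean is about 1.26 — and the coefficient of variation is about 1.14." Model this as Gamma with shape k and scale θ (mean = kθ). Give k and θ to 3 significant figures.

For Gamma(k, scale θ): mean = kθ, variance = kθ², so CV = 1/√k.
CV = 1.14, hence k = 1/CV² = 0.769.
Then θ = mean/k = 1.26/0.769 = 1.64.

k ≈ 0.769, θ ≈ 1.64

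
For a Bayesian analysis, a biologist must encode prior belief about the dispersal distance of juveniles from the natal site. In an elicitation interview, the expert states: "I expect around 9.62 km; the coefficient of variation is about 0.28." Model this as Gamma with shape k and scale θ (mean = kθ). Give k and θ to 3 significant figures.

For Gamma(k, scale θ): mean = kθ, variance = kθ², so CV = 1/√k.
CV = 0.28, hence k = 1/CV² = 12.8.
Then θ = mean/k = 9.62/12.8 = 0.754.

k ≈ 12.8, θ ≈ 0.754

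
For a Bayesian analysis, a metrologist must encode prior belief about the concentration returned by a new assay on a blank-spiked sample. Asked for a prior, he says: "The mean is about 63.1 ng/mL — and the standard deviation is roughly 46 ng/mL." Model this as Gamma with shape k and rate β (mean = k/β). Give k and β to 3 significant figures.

k ≈ 1.88, β ≈ 0.0298

For Gamma(k, rate β): mean = k/β, variance = k/β², so CV = 1/√k.
CV = SD/mean = 46/63.1 = 0.729, hence k = 1/CV² = 1.88.
Then β = k/mean = 1.88/63.1 = 0.0298.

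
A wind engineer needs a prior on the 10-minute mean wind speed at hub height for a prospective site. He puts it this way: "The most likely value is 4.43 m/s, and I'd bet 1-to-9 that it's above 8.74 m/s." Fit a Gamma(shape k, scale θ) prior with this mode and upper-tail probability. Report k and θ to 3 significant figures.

k ≈ 5.15, θ ≈ 1.07

Gamma(k,θ) with k>1 has mode (k−1)θ, so θ = 4.43/(k−1).
Need P(X < 8.74) = 0.9 with θ tied to k this way. Start at k = 2, θ = 4.43: P(X<8.74) ≈ 0.587.
Too low — raise k to concentrate. Iterating converges to k ≈ 5.15.
Then θ = 4.43/(5.15−1) ≈ 1.07.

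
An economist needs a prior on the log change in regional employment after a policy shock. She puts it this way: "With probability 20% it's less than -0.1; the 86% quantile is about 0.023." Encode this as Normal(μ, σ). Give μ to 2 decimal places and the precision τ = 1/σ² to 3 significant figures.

μ = -0.05, τ = 244

The p-quantile of Normal(μ,σ) is μ + z_p·σ, with z_{0.2} = -0.8416 and z_{0.86} = 1.08.
Eliminate σ: μ = (z₂·x₁ − z₁·x₂)/(z₂ − z₁) = (1.08·-0.1 − (-0.8416)·0.023)/1.922 = -0.05.
Then σ = (x₂ − x₁)/(z₂ − z₁) = (0.023 − -0.1)/1.922 = 0.06.
Precision τ = 1/σ² = 1/0.064² = 244.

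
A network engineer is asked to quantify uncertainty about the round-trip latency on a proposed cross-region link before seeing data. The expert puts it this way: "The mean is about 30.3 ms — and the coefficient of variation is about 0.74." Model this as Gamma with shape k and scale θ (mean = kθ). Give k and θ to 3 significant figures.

For Gamma(k, scale θ): mean = kθ, variance = kθ², so CV = 1/√k.
CV = 0.74, hence k = 1/CV² = 1.83.
Then θ = mean/k = 30.3/1.83 = 16.6.

k ≈ 1.83, θ ≈ 16.6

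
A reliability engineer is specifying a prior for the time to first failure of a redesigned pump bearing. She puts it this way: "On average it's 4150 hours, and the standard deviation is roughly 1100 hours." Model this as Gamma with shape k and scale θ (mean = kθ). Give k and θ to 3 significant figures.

k ≈ 14.2, θ ≈ 292

For Gamma(k, scale θ): mean = kθ, variance = kθ², so CV = 1/√k.
CV = SD/mean = 1100/4150 = 0.2651, hence k = 1/CV² = 14.2.
Then θ = mean/k = 4150/14.2 = 292.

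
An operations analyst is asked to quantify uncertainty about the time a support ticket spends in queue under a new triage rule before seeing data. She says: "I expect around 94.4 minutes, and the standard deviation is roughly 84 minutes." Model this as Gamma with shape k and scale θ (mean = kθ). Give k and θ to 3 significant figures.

For Gamma(k, scale θ): mean = kθ, variance = kθ², so CV = 1/√k.
CV = SD/mean = 84/94.4 = 0.8898, hence k = 1/CV² = 1.26.
Then θ = mean/k = 94.4/1.26 = 74.7.

k ≈ 1.26, θ ≈ 74.7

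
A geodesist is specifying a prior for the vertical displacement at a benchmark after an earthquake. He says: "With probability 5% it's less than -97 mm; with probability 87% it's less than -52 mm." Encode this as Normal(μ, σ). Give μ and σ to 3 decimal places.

For Normal(μ,σ), the p-quantile is μ + z_p·σ. Here z_{0.05} = -1.645, z_{0.87} = 1.126.
So -97 = μ − 1.645σ and -52 = μ + 1.126σ.
Subtracting: σ = (-52 − -97)/(1.126 − (-1.645)) = 16.238.
Then μ = -97 − (-1.645)·16.238 = -70.291.

μ = -70.291, σ = 16.238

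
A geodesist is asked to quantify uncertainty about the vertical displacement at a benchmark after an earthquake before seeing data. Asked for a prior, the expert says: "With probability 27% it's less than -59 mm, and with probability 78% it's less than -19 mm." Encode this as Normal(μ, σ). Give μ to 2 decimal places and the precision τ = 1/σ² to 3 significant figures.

For Normal(μ,σ), the p-quantile is μ + z_p·σ. Here z_{0.27} = -0.6128, z_{0.78} = 0.7722.
So -59 = μ − 0.6128σ and -19 = μ + 0.7722σ.
Subtracting: σ = (-19 − -59)/(0.7722 − (-0.6128)) = 28.88.
Then μ = -59 − (-0.6128)·28.88 = -41.30.
Precision τ = 1/σ² = 1/28.88² = 0.0012.

μ = -41.30, τ = 0.0012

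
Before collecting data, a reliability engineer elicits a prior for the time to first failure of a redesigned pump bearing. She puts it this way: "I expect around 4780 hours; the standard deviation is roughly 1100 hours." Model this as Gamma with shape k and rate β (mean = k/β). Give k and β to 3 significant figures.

For Gamma(k, rate β): mean = k/β, variance = k/β², so CV = 1/√k.
CV = SD/mean = 1100/4780 = 0.2301, hence k = 1/CV² = 18.9.
Then β = k/mean = 18.9/4780 = 0.00395.

k ≈ 18.9, β ≈ 0.00395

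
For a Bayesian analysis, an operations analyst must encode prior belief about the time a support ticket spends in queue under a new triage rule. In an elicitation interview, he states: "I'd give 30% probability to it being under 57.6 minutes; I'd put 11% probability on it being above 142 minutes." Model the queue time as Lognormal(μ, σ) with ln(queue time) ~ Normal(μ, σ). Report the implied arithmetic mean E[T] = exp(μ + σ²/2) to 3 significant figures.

E[T] ≈ 86.2 minutes

If T ~ Lognormal(μ,σ) then ln T ~ Normal(μ,σ), so the p-quantile of ln T is μ + z_p·σ.
ln(57.6) = 4.054 and ln(142) = 4.956; z_{0.3} = -0.5244, z_{0.89} = 1.227.
σ = (4.956 − 4.054)/(1.227 − (-0.5244)) = 0.515.
μ = 4.054 − (-0.5244)·0.515 = 4.324.
E[T] = exp(μ + σ²/2) = exp(4.324 + 0.1328) = 86.2 minutes.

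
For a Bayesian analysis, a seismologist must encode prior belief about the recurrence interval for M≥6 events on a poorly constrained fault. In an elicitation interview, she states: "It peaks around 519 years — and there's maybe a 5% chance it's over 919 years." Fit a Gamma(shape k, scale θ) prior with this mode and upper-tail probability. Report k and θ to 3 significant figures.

Gamma(k,θ) with k>1 has mode (k−1)θ, so θ = 519/(k−1).
Need P(X < 919) = 0.95 with θ tied to k this way. Start at k = 2, θ = 519: P(X<919) ≈ 0.528.
Too low — raise k to concentrate. Iterating converges to k ≈ 9.54.
Then θ = 519/(9.54−1) ≈ 60.8.

k ≈ 9.54, θ ≈ 60.8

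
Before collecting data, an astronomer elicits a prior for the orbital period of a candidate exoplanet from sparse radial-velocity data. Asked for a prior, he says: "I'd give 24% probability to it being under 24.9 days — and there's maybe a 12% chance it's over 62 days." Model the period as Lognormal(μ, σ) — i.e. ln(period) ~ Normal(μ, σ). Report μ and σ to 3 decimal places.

μ ≈ 3.557, σ ≈ 0.485

If T ~ Lognormal(μ,σ) then ln T ~ Normal(μ,σ), so the p-quantile of ln T is μ + z_p·σ.
ln(24.9) = 3.215 and ln(62) = 4.127; z_{0.24} = -0.7063, z_{0.88} = 1.175.
σ = (4.127 − 3.215)/(1.175 − (-0.7063)) = 0.485.
μ = 3.215 − (-0.7063)·0.485 = 3.557.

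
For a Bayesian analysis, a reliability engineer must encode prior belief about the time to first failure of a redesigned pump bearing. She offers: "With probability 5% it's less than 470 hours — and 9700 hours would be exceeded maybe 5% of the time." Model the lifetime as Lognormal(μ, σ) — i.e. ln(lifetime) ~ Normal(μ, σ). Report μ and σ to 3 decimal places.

μ ≈ 7.666, σ ≈ 0.920

If T ~ Lognormal(μ,σ) then ln T ~ Normal(μ,σ), so the p-quantile of ln T is μ + z_p·σ.
ln(470) = 6.153 and ln(9700) = 9.18; z_{0.05} = -1.645, z_{0.95} = 1.645.
σ = (9.18 − 6.153)/(1.645 − (-1.645)) = 0.920.
μ = 6.153 − (-1.645)·0.920 = 7.666.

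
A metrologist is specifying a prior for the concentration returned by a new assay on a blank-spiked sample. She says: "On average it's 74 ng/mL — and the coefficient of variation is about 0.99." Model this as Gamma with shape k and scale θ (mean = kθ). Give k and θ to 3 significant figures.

For Gamma(k, scale θ): mean = kθ, variance = kθ², so CV = 1/√k.
CV = 0.99, hence k = 1/CV² = 1.02.
Then θ = mean/k = 74/1.02 = 72.5.

k ≈ 1.02, θ ≈ 72.5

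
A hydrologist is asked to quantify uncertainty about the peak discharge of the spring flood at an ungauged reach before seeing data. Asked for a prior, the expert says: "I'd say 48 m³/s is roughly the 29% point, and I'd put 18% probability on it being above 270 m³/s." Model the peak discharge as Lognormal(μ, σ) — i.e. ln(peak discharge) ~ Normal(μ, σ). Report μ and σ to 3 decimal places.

μ ≈ 4.522, σ ≈ 1.176

If T ~ Lognormal(μ,σ) then ln T ~ Normal(μ,σ), so the p-quantile of ln T is μ + z_p·σ.
ln(48) = 3.871 and ln(270) = 5.598; z_{0.29} = -0.5534, z_{0.82} = 0.9154.
σ = (5.598 − 3.871)/(0.9154 − (-0.5534)) = 1.176.
μ = 3.871 − (-0.5534)·1.176 = 4.522.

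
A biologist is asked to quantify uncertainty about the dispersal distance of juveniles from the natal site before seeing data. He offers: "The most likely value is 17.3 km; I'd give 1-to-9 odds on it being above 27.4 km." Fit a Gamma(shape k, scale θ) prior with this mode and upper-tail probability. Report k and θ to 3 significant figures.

k ≈ 9.87, θ ≈ 1.95

Gamma(k,θ) with k>1 has mode (k−1)θ, so θ = 17.3/(k−1).
Need P(X < 27.4) = 0.9 with θ tied to k this way. Start at k = 2, θ = 17.3: P(X<27.4) ≈ 0.470.
Too low — raise k to concentrate. Iterating converges to k ≈ 9.87.
Then θ = 17.3/(9.87−1) ≈ 1.95.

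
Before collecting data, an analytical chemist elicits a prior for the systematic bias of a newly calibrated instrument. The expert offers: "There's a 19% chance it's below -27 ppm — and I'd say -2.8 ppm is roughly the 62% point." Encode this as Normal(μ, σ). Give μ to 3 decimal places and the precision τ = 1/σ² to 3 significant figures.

The p-quantile of Normal(μ,σ) is μ + z_p·σ, with z_{0.19} = -0.8779 and z_{0.62} = 0.3055.
Eliminate σ: μ = (z₂·x₁ − z₁·x₂)/(z₂ − z₁) = (0.3055·-27 − (-0.8779)·-2.8)/1.183 = -9.047.
Then σ = (x₂ − x₁)/(z₂ − z₁) = (-2.8 − -27)/1.183 = 20.450.
Precision τ = 1/σ² = 1/20.45² = 0.00239.

μ = -9.047, τ = 0.00239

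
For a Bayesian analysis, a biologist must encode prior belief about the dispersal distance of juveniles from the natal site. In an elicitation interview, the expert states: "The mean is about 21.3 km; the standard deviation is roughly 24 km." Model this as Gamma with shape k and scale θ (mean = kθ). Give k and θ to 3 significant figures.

k ≈ 0.788, θ ≈ 27

For Gamma(k, scale θ): mean = kθ, variance = kθ², so CV = 1/√k.
CV = SD/mean = 24/21.3 = 1.127, hence k = 1/CV² = 0.788.
Then θ = mean/k = 21.3/0.788 = 27.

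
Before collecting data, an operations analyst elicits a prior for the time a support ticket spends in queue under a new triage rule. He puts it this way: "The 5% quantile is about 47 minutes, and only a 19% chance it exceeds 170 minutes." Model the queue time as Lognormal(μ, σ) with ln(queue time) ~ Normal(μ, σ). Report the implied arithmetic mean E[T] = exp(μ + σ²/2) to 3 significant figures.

E[T] ≈ 124 minutes

If T ~ Lognormal(μ,σ) then ln T ~ Normal(μ,σ), so the p-quantile of ln T is μ + z_p·σ.
ln(47) = 3.85 and ln(170) = 5.136; z_{0.05} = -1.645, z_{0.81} = 0.8779.
σ = (5.136 − 3.85)/(0.8779 − (-1.645)) = 0.510.
μ = 3.85 − (-1.645)·0.510 = 4.688.
E[T] = exp(μ + σ²/2) = exp(4.688 + 0.1299) = 124 minutes.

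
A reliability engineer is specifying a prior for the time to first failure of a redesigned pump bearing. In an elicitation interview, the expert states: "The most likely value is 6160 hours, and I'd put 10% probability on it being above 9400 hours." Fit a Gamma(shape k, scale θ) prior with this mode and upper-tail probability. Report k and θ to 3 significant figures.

Gamma(k,θ) with k>1 has mode (k−1)θ, so θ = 6160/(k−1).
Need P(X < 9400) = 0.9 with θ tied to k this way. Start at k = 2, θ = 6160: P(X<9400) ≈ 0.451.
Too low — raise k to concentrate. Iterating converges to k ≈ 11.4.
Then θ = 6160/(11.4−1) ≈ 590.

k ≈ 11.4, θ ≈ 590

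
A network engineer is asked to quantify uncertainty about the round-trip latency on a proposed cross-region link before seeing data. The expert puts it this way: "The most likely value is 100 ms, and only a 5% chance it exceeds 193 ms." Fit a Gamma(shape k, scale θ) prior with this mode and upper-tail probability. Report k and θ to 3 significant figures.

Gamma(k,θ) with k>1 has mode (k−1)θ, so θ = 100/(k−1).
Need P(X < 193) = 0.95 with θ tied to k this way. Start at k = 2, θ = 100: P(X<193) ≈ 0.575.
Too low — raise k to concentrate. Iterating converges to k ≈ 7.42.
Then θ = 100/(7.42−1) ≈ 15.6.

k ≈ 7.42, θ ≈ 15.6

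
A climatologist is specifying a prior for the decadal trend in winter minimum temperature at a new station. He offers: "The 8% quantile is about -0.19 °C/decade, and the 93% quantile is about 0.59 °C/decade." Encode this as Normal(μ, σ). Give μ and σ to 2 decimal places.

μ = 0.19, σ = 0.27

The p-quantile of Normal(μ,σ) is μ + z_p·σ, with z_{0.08} = -1.405 and z_{0.93} = 1.476.
Eliminate σ: μ = (z₂·x₁ − z₁·x₂)/(z₂ − z₁) = (1.476·-0.19 − (-1.405)·0.59)/2.881 = 0.19.
Then σ = (x₂ − x₁)/(z₂ − z₁) = (0.59 − -0.19)/2.881 = 0.27.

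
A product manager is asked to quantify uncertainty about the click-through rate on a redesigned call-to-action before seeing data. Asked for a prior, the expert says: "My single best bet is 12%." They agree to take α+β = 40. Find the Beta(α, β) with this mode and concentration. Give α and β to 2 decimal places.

α = 5.56, β = 34.44

For α,β > 1 the Beta mode is (α−1)/(α+β−2). With α+β = 40, the mode is (α−1)/38.
Set (α−1)/38 = 0.12 → α = 1 + 0.12·38 = 5.56.
β = 40 − α = 34.44.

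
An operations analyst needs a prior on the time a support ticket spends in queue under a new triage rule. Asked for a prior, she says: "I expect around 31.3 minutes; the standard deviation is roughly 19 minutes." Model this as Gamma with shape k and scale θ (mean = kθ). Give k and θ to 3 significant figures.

For Gamma(k, scale θ): mean = kθ, variance = kθ², so CV = 1/√k.
CV = SD/mean = 19/31.3 = 0.607, hence k = 1/CV² = 2.71.
Then θ = mean/k = 31.3/2.71 = 11.5.

k ≈ 2.71, θ ≈ 11.5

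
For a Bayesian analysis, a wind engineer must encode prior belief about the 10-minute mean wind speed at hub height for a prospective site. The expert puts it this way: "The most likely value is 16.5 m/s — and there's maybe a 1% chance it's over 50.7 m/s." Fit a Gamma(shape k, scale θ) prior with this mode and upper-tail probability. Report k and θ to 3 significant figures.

Gamma(k,θ) with k>1 has mode (k−1)θ, so θ = 16.5/(k−1).
Need P(X < 50.7) = 0.99 with θ tied to k this way. Start at k = 2, θ = 16.5: P(X<50.7) ≈ 0.811.
Too low — raise k to concentrate. Iterating converges to k ≈ 4.55.
Then θ = 16.5/(4.55−1) ≈ 4.65.

k ≈ 4.55, θ ≈ 4.65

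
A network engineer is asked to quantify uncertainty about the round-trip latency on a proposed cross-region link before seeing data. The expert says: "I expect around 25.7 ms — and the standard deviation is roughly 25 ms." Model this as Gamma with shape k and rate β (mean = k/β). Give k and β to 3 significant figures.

For Gamma(k, rate β): mean = k/β, variance = k/β², so CV = 1/√k.
CV = SD/mean = 25/25.7 = 0.9728, hence k = 1/CV² = 1.06.
Then β = k/mean = 1.06/25.7 = 0.0411.

k ≈ 1.06, β ≈ 0.0411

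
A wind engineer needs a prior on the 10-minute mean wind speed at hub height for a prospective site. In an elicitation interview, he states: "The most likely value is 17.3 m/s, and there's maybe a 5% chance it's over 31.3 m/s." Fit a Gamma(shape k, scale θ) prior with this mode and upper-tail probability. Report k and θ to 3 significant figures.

k ≈ 8.93, θ ≈ 2.18

Gamma(k,θ) with k>1 has mode (k−1)θ, so θ = 17.3/(k−1).
Need P(X < 31.3) = 0.95 with θ tied to k this way. Start at k = 2, θ = 17.3: P(X<31.3) ≈ 0.540.
Too low — raise k to concentrate. Iterating converges to k ≈ 8.93.
Then θ = 17.3/(8.93−1) ≈ 2.18.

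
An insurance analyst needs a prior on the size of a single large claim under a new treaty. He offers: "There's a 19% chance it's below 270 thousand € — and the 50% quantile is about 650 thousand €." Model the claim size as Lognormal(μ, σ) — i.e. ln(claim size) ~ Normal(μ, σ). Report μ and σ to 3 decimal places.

If T ~ Lognormal(μ,σ) then ln T ~ Normal(μ,σ), so the p-quantile of ln T is μ + z_p·σ.
ln(270) = 5.598 and ln(650) = 6.477; z_{0.19} = -0.8779, z_{0.5} = 0.
σ = (6.477 − 5.598)/(0 − (-0.8779)) = 1.001.
μ = 5.598 − (-0.8779)·1.001 = 6.477.

μ ≈ 6.477, σ ≈ 1.001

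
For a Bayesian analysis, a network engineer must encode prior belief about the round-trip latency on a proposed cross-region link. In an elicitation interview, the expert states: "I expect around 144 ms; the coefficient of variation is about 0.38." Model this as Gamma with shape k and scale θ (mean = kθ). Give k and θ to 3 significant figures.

k ≈ 6.93, θ ≈ 20.8

For Gamma(k, scale θ): mean = kθ, variance = kθ², so CV = 1/√k.
CV = 0.38, hence k = 1/CV² = 6.93.
Then θ = mean/k = 144/6.93 = 20.8.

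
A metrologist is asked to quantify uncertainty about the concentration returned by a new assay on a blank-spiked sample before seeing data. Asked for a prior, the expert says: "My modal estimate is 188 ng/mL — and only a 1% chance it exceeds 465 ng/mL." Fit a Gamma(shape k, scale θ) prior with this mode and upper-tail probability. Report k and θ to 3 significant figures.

k ≈ 6.74, θ ≈ 32.8

Gamma(k,θ) with k>1 has mode (k−1)θ, so θ = 188/(k−1).
Need P(X < 465) = 0.99 with θ tied to k this way. Start at k = 2, θ = 188: P(X<465) ≈ 0.707.
Too low — raise k to concentrate. Iterating converges to k ≈ 6.74.
Then θ = 188/(6.74−1) ≈ 32.8.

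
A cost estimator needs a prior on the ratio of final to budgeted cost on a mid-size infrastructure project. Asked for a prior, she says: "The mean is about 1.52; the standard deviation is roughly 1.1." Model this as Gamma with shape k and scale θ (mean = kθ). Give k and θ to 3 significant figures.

For Gamma(k, scale θ): mean = kθ, variance = kθ², so CV = 1/√k.
CV = SD/mean = 1.1/1.52 = 0.7237, hence k = 1/CV² = 1.91.
Then θ = mean/k = 1.52/1.91 = 0.796.

k ≈ 1.91, θ ≈ 0.796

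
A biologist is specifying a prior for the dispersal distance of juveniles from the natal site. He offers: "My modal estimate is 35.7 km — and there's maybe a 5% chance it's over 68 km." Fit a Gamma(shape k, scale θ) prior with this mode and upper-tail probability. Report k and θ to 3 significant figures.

k ≈ 7.69, θ ≈ 5.33

Gamma(k,θ) with k>1 has mode (k−1)θ, so θ = 35.7/(k−1).
Need P(X < 68) = 0.95 with θ tied to k this way. Start at k = 2, θ = 35.7: P(X<68) ≈ 0.568.
Too low — raise k to concentrate. Iterating converges to k ≈ 7.69.
Then θ = 35.7/(7.69−1) ≈ 5.33.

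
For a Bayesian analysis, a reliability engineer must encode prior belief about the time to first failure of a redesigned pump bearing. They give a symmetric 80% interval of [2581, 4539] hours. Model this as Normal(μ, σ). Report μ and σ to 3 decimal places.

μ = 3560.000, σ = 763.918

A symmetric 80% interval runs μ ± z·σ with z = 1.282.
Half-width = 979, so σ = 979/1.282 = 763.918.
μ is the interval midpoint, 3560.000.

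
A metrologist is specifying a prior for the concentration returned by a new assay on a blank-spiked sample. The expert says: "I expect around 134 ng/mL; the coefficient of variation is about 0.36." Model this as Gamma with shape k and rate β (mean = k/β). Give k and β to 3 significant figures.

k ≈ 7.72, β ≈ 0.0576

For Gamma(k, rate β): mean = k/β, variance = k/β², so CV = 1/√k.
CV = 0.36, hence k = 1/CV² = 7.72.
Then β = k/mean = 7.72/134 = 0.0576.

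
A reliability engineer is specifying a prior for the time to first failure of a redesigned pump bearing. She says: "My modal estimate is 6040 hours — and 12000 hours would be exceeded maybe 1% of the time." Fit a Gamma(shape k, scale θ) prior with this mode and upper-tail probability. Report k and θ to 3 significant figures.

Gamma(k,θ) with k>1 has mode (k−1)θ, so θ = 6040/(k−1).
Need P(X < 12000) = 0.99 with θ tied to k this way. Start at k = 2, θ = 6040: P(X<12000) ≈ 0.590.
Too low — raise k to concentrate. Iterating converges to k ≈ 11.4.
Then θ = 6040/(11.4−1) ≈ 579.

k ≈ 11.4, θ ≈ 579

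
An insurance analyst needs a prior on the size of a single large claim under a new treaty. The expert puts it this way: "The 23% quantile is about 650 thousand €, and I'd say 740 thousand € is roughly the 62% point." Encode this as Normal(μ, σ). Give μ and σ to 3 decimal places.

μ = 713.674, σ = 86.180

For Normal(μ,σ), the p-quantile is μ + z_p·σ. Here z_{0.23} = -0.7388, z_{0.62} = 0.3055.
So 650 = μ − 0.7388σ and 740 = μ + 0.3055σ.
Subtracting: σ = (740 − 650)/(0.3055 − (-0.7388)) = 86.180.
Then μ = 650 − (-0.7388)·86.180 = 713.674.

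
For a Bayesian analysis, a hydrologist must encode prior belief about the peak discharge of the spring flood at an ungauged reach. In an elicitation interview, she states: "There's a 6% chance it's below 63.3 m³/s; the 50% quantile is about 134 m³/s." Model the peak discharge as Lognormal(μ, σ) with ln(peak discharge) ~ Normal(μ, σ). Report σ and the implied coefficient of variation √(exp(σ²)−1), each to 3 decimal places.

If T ~ Lognormal(μ,σ) then ln T ~ Normal(μ,σ), so the p-quantile of ln T is μ + z_p·σ.
ln(63.3) = 4.148 and ln(134) = 4.898; z_{0.06} = -1.555, z_{0.5} = 0.
σ = (4.898 − 4.148)/(0 − (-1.555)) = 0.482.
μ = 4.148 − (-1.555)·0.482 = 4.898.
CV = √(exp(σ²)−1) = √(exp(0.2327)−1) = 0.512.

σ ≈ 0.482, CV ≈ 0.512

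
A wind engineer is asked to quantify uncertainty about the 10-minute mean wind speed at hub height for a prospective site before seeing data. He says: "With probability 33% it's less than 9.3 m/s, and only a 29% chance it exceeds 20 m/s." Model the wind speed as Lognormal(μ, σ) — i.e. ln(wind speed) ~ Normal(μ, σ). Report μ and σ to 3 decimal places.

If T ~ Lognormal(μ,σ) then ln T ~ Normal(μ,σ), so the p-quantile of ln T is μ + z_p·σ.
ln(9.3) = 2.23 and ln(20) = 2.996; z_{0.33} = -0.4399, z_{0.71} = 0.5534.
σ = (2.996 − 2.23)/(0.5534 − (-0.4399)) = 0.771.
μ = 2.23 − (-0.4399)·0.771 = 2.569.

μ ≈ 2.569, σ ≈ 0.771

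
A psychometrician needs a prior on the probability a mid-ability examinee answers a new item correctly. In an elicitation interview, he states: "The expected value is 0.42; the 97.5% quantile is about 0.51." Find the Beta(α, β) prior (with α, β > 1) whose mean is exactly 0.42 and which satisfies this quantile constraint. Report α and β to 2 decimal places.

α ≈ 49.33, β ≈ 68.13

With mean 0.42 fixed, write α = 0.42s, β = 0.58s where s = α+β.
Need P(θ < 0.51) = 0.975 under Beta(0.42s, 0.58s). Normal approximation: (q−m)/√(m(1−m)/s) ≈ z_{0.975} = 1.96, so s ≈ 0.42·0.58·(1.96)²/(0.51−0.42)² = 115.5.
At s = 115.5: P(θ<0.51) ≈ 0.974. Adjusting to match 0.975 gives s ≈ 117.46.
So α = 0.42·117.46 ≈ 49.33, β = 0.58·117.46 ≈ 68.13.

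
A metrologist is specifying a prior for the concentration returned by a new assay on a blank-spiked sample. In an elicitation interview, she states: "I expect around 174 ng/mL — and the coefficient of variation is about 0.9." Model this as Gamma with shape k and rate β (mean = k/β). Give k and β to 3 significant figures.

k ≈ 1.23, β ≈ 0.0071

For Gamma(k, rate β): mean = k/β, variance = k/β², so CV = 1/√k.
CV = 0.9, hence k = 1/CV² = 1.23.
Then β = k/mean = 1.23/174 = 0.0071.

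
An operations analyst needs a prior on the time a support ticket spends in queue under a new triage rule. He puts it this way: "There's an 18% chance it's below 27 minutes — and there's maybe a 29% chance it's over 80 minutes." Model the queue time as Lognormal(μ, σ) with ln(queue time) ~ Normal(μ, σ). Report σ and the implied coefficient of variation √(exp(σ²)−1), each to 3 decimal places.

σ ≈ 0.740, CV ≈ 0.853

If T ~ Lognormal(μ,σ) then ln T ~ Normal(μ,σ), so the p-quantile of ln T is μ + z_p·σ.
ln(27) = 3.296 and ln(80) = 4.382; z_{0.18} = -0.9154, z_{0.71} = 0.5534.
σ = (4.382 − 3.296)/(0.5534 − (-0.9154)) = 0.740.
μ = 3.296 − (-0.9154)·0.740 = 3.973.
CV = √(exp(σ²)−1) = √(exp(0.5469)−1) = 0.853.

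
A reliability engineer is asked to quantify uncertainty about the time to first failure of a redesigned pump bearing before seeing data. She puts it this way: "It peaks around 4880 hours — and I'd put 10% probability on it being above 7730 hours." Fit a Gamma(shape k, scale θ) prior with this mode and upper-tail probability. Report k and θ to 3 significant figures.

k ≈ 9.87, θ ≈ 550

Gamma(k,θ) with k>1 has mode (k−1)θ, so θ = 4880/(k−1).
Need P(X < 7730) = 0.9 with θ tied to k this way. Start at k = 2, θ = 4880: P(X<7730) ≈ 0.470.
Too low — raise k to concentrate. Iterating converges to k ≈ 9.87.
Then θ = 4880/(9.87−1) ≈ 550.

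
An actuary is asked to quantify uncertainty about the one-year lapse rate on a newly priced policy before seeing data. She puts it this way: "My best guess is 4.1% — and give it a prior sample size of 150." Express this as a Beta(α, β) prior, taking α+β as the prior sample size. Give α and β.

α = 6.15, β = 143.85

Under the effective-sample-size interpretation, Beta(α, β) has prior mean α/(α+β) and prior sample size α+β.
So α+β = 150 and α/(α+β) = 0.041, giving α = 0.041·150 = 6.15 and β = 150 − 6.15 = 143.85.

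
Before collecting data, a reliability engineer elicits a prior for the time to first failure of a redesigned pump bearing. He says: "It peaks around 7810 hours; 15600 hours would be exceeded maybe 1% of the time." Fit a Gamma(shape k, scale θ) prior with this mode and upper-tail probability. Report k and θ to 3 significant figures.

Gamma(k,θ) with k>1 has mode (k−1)θ, so θ = 7810/(k−1).
Need P(X < 15600) = 0.99 with θ tied to k this way. Start at k = 2, θ = 7810: P(X<15600) ≈ 0.593.
Too low — raise k to concentrate. Iterating converges to k ≈ 11.3.
Then θ = 7810/(11.3−1) ≈ 761.

k ≈ 11.3, θ ≈ 761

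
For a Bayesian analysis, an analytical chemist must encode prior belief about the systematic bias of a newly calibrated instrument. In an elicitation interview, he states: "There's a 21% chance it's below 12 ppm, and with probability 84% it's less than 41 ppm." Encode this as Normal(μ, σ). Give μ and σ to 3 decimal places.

μ = 24.986, σ = 16.103

The p-quantile of Normal(μ,σ) is μ + z_p·σ, with z_{0.21} = -0.8064 and z_{0.84} = 0.9945.
Eliminate σ: μ = (z₂·x₁ − z₁·x₂)/(z₂ − z₁) = (0.9945·12 − (-0.8064)·41)/1.801 = 24.986.
Then σ = (x₂ − x₁)/(z₂ − z₁) = (41 − 12)/1.801 = 16.103.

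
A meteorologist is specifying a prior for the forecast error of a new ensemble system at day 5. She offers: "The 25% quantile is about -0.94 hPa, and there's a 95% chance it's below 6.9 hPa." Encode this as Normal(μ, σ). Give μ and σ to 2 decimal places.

For Normal(μ,σ), the p-quantile is μ + z_p·σ. Here z_{0.25} = -0.6745, z_{0.95} = 1.645.
So -0.94 = μ − 0.6745σ and 6.9 = μ + 1.645σ.
Subtracting: σ = (6.9 − -0.94)/(1.645 − (-0.6745)) = 3.38.
Then μ = -0.94 − (-0.6745)·3.38 = 1.34.

μ = 1.34, σ = 3.38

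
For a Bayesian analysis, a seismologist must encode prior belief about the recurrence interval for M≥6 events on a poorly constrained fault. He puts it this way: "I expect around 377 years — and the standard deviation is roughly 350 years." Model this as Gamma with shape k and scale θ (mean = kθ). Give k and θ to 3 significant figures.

k ≈ 1.16, θ ≈ 325

For Gamma(k, scale θ): mean = kθ, variance = kθ², so CV = 1/√k.
CV = SD/mean = 350/377 = 0.9284, hence k = 1/CV² = 1.16.
Then θ = mean/k = 377/1.16 = 325.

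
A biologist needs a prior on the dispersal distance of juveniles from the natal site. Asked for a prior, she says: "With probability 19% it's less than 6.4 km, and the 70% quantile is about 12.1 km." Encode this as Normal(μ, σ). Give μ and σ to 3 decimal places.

μ = 9.968, σ = 4.065

The p-quantile of Normal(μ,σ) is μ + z_p·σ, with z_{0.19} = -0.8779 and z_{0.7} = 0.5244.
Eliminate σ: μ = (z₂·x₁ − z₁·x₂)/(z₂ − z₁) = (0.5244·6.4 − (-0.8779)·12.1)/1.402 = 9.968.
Then σ = (x₂ − x₁)/(z₂ − z₁) = (12.1 − 6.4)/1.402 = 4.065.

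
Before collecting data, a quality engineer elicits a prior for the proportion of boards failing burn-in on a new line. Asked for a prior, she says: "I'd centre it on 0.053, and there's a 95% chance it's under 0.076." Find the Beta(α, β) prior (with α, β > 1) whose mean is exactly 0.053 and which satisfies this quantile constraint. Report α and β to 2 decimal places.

With mean 0.053 fixed, write α = 0.053s, β = 0.947s where s = α+β.
Need P(θ < 0.076) = 0.95 under Beta(0.053s, 0.947s). Normal approximation: (q−m)/√(m(1−m)/s) ≈ z_{0.95} = 1.64, so s ≈ 0.053·0.947·(1.64)²/(0.076−0.053)² = 256.7.
At s = 256.7: P(θ<0.076) ≈ 0.939. Adjusting to match 0.95 gives s ≈ 295.18.
So α = 0.053·295.18 ≈ 15.64, β = 0.947·295.18 ≈ 279.54.

α ≈ 15.64, β ≈ 279.54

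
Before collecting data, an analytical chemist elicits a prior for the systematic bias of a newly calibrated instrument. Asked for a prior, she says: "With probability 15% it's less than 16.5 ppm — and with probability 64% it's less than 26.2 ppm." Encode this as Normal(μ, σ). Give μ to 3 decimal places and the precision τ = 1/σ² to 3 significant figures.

μ = 23.707, τ = 0.0207

For Normal(μ,σ), the p-quantile is μ + z_p·σ. Here z_{0.15} = -1.036, z_{0.64} = 0.3585.
So 16.5 = μ − 1.036σ and 26.2 = μ + 0.3585σ.
Subtracting: σ = (26.2 − 16.5)/(0.3585 − (-1.036)) = 6.954.
Then μ = 16.5 − (-1.036)·6.954 = 23.707.
Precision τ = 1/σ² = 1/6.954² = 0.0207.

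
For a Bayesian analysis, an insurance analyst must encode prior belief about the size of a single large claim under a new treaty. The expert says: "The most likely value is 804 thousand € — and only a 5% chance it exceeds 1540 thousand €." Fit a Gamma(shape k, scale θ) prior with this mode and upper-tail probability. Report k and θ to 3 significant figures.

k ≈ 7.58, θ ≈ 122

Gamma(k,θ) with k>1 has mode (k−1)θ, so θ = 804/(k−1).
Need P(X < 1540) = 0.95 with θ tied to k this way. Start at k = 2, θ = 804: P(X<1540) ≈ 0.571.
Too low — raise k to concentrate. Iterating converges to k ≈ 7.58.
Then θ = 804/(7.58−1) ≈ 122.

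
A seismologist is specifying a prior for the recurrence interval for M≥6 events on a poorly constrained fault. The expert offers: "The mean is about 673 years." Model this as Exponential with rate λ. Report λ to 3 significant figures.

λ ≈ 0.00149

Exponential mean = 1/λ, so λ = 1/673.0 = 0.00149.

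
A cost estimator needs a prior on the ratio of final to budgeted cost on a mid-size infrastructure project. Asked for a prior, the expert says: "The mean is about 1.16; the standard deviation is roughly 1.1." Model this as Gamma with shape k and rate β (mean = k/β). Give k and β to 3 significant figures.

For Gamma(k, rate β): mean = k/β, variance = k/β², so CV = 1/√k.
CV = SD/mean = 1.1/1.16 = 0.9483, hence k = 1/CV² = 1.11.
Then β = k/mean = 1.11/1.16 = 0.959.

k ≈ 1.11, β ≈ 0.959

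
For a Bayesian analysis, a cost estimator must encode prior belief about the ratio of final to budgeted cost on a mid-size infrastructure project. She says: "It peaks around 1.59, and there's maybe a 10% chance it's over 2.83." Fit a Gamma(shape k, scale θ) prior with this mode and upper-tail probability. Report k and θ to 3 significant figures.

k ≈ 6.72, θ ≈ 0.278

Gamma(k,θ) with k>1 has mode (k−1)θ, so θ = 1.59/(k−1).
Need P(X < 2.83) = 0.9 with θ tied to k this way. Start at k = 2, θ = 1.59: P(X<2.83) ≈ 0.531.
Too low — raise k to concentrate. Iterating converges to k ≈ 6.72.
Then θ = 1.59/(6.72−1) ≈ 0.278.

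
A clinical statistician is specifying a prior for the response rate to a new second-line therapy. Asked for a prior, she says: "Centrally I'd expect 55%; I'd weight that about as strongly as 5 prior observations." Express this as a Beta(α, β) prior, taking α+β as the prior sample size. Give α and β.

α = 2.75, β = 2.25

Under the effective-sample-size interpretation, Beta(α, β) has prior mean α/(α+β) and prior sample size α+β.
So α+β = 5 and α/(α+β) = 0.55, giving α = 0.55·5 = 2.75 and β = 5 − 2.75 = 2.25.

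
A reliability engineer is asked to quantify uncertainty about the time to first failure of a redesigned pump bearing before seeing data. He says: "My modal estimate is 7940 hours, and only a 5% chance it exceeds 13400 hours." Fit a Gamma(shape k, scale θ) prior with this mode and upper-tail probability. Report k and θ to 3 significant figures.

Gamma(k,θ) with k>1 has mode (k−1)θ, so θ = 7940/(k−1).
Need P(X < 13400) = 0.95 with θ tied to k this way. Start at k = 2, θ = 7940: P(X<13400) ≈ 0.503.
Too low — raise k to concentrate. Iterating converges to k ≈ 11.2.
Then θ = 7940/(11.2−1) ≈ 779.

k ≈ 11.2, θ ≈ 779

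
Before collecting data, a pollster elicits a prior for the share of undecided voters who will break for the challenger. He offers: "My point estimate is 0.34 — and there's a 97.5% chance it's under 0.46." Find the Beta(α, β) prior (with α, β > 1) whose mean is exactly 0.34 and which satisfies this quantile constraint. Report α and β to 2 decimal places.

α ≈ 21.56, β ≈ 41.85

With mean 0.34 fixed, write α = 0.34s, β = 0.66s where s = α+β.
Need P(θ < 0.46) = 0.975 under Beta(0.34s, 0.66s). Normal approximation: (q−m)/√(m(1−m)/s) ≈ z_{0.975} = 1.96, so s ≈ 0.34·0.66·(1.96)²/(0.46−0.34)² = 59.9.
At s = 59.9: P(θ<0.46) ≈ 0.972. Adjusting to match 0.975 gives s ≈ 63.41.
So α = 0.34·63.41 ≈ 21.56, β = 0.66·63.41 ≈ 41.85.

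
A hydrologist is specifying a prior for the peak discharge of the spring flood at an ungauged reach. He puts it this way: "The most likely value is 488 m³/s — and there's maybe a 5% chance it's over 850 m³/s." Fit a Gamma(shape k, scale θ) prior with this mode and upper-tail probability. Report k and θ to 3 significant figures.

Gamma(k,θ) with k>1 has mode (k−1)θ, so θ = 488/(k−1).
Need P(X < 850) = 0.95 with θ tied to k this way. Start at k = 2, θ = 488: P(X<850) ≈ 0.520.
Too low — raise k to concentrate. Iterating converges to k ≈ 10.1.
Then θ = 488/(10.1−1) ≈ 53.9.

k ≈ 10.1, θ ≈ 53.9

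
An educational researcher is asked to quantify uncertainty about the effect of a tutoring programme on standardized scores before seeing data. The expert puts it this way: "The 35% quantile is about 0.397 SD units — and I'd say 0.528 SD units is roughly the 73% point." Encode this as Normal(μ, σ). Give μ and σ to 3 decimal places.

For Normal(μ,σ), the p-quantile is μ + z_p·σ. Here z_{0.35} = -0.3853, z_{0.73} = 0.6128.
So 0.397 = μ − 0.3853σ and 0.528 = μ + 0.6128σ.
Subtracting: σ = (0.528 − 0.397)/(0.6128 − (-0.3853)) = 0.131.
Then μ = 0.397 − (-0.3853)·0.131 = 0.448.

μ = 0.448, σ = 0.131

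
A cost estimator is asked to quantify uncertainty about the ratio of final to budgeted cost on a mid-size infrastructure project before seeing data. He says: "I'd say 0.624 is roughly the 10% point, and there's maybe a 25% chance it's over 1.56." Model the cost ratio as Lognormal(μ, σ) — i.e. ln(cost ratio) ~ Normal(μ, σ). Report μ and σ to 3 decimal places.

If T ~ Lognormal(μ,σ) then ln T ~ Normal(μ,σ), so the p-quantile of ln T is μ + z_p·σ.
ln(0.624) = -0.4716 and ln(1.56) = 0.4447; z_{0.1} = -1.282, z_{0.75} = 0.6745.
σ = (0.4447 − -0.4716)/(0.6745 − (-1.282)) = 0.468.
μ = -0.4716 − (-1.282)·0.468 = 0.129.

μ ≈ 0.129, σ ≈ 0.468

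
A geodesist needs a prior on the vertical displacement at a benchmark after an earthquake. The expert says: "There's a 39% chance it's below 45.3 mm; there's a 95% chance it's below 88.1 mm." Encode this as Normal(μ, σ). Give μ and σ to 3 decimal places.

μ = 51.513, σ = 22.243

The p-quantile of Normal(μ,σ) is μ + z_p·σ, with z_{0.39} = -0.2793 and z_{0.95} = 1.645.
Eliminate σ: μ = (z₂·x₁ − z₁·x₂)/(z₂ − z₁) = (1.645·45.3 − (-0.2793)·88.1)/1.924 = 51.513.
Then σ = (x₂ − x₁)/(z₂ − z₁) = (88.1 − 45.3)/1.924 = 22.243.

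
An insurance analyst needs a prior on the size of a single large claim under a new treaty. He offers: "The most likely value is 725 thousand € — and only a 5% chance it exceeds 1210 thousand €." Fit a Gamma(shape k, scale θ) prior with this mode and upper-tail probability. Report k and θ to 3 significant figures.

Gamma(k,θ) with k>1 has mode (k−1)θ, so θ = 725/(k−1).
Need P(X < 1210) = 0.95 with θ tied to k this way. Start at k = 2, θ = 725: P(X<1210) ≈ 0.497.
Too low — raise k to concentrate. Iterating converges to k ≈ 11.6.
Then θ = 725/(11.6−1) ≈ 68.1.

k ≈ 11.6, θ ≈ 68.1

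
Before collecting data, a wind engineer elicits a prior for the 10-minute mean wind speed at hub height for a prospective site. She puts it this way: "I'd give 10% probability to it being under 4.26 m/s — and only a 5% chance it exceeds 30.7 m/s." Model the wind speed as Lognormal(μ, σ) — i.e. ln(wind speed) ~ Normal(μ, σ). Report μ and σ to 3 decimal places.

If T ~ Lognormal(μ,σ) then ln T ~ Normal(μ,σ), so the p-quantile of ln T is μ + z_p·σ.
ln(4.26) = 1.449 and ln(30.7) = 3.424; z_{0.1} = -1.282, z_{0.95} = 1.645.
σ = (3.424 − 1.449)/(1.645 − (-1.282)) = 0.675.
μ = 1.449 − (-1.282)·0.675 = 2.314.

μ ≈ 2.314, σ ≈ 0.675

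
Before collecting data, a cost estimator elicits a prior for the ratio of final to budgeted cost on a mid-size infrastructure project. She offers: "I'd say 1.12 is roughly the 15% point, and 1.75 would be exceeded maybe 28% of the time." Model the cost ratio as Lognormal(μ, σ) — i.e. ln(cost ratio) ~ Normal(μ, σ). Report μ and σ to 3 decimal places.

If T ~ Lognormal(μ,σ) then ln T ~ Normal(μ,σ), so the p-quantile of ln T is μ + z_p·σ.
ln(1.12) = 0.1133 and ln(1.75) = 0.5596; z_{0.15} = -1.036, z_{0.72} = 0.5828.
σ = (0.5596 − 0.1133)/(0.5828 − (-1.036)) = 0.276.
μ = 0.1133 − (-1.036)·0.276 = 0.399.

μ ≈ 0.399, σ ≈ 0.276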